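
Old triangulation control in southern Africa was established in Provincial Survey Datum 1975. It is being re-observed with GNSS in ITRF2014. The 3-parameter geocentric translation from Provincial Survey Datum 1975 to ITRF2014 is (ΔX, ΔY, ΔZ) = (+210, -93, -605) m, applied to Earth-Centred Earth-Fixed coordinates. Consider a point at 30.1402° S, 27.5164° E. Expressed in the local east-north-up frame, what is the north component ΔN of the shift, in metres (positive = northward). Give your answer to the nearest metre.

At φ = -30.1402°, λ = 27.5164°: sin φ = -0.502118, cos φ = 0.864799, sin λ = 0.462002, cos λ = 0.886879.
ΔN = −sin φ cos λ·ΔX − sin φ sin λ·ΔY + cos φ·ΔZ = −(-0.502118)(0.886879)(210) − (-0.502118)(0.462002)(-93) + (0.864799)(-605) = -451.26 m.

ΔN = -451 m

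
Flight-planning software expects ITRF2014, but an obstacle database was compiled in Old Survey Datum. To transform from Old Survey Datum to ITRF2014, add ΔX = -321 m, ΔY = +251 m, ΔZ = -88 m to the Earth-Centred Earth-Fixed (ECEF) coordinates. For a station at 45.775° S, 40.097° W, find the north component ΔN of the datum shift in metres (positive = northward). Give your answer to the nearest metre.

ΔN = -353 m

At φ = -45.775°, λ = -40.097°: sin φ = -0.716606, cos φ = 0.697478, sin λ = -0.644084, cos λ = 0.764955.
ΔN = −sin φ cos λ·ΔX − sin φ sin λ·ΔY + cos φ·ΔZ = −(-0.716606)(0.764955)(-321) − (-0.716606)(-0.644084)(251) + (0.697478)(-88) = -353.19 m.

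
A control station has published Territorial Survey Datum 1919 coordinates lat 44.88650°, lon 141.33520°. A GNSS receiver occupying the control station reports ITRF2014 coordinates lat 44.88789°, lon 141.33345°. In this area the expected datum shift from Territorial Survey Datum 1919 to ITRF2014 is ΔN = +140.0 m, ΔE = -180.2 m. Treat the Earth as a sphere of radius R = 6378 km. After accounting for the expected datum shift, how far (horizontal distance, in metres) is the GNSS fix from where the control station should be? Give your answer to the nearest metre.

45 m

Observed coordinate differences: Δφ = +0.00139°, Δλ = -0.00175°.
Converting to metres (1° lat = 111317 m, cos φ = 0.708506): observed ΔN = 154.7 m, observed ΔE = -138.0 m.
Subtracting the expected shift leaves a residual of 154.7 − (140.0) = 14.7 m north and -138.0 − (-180.2) = 42.2 m east.
Residual distance = √(14.7² + 42.2²) = 44.7 m.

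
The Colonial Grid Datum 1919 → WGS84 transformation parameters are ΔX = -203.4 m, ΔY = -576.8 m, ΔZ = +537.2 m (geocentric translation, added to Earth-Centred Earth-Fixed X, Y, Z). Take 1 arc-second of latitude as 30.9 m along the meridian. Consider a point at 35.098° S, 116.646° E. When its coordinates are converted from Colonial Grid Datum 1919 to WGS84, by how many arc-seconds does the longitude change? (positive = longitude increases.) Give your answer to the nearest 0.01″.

Δλ = 17.42″

sin φ = -0.574977, cos φ = 0.818170, sin λ = 0.893794, cos λ = -0.448477.
East component: ΔE = −sin λ·ΔX + cos λ·ΔY = −(0.893794)(-203.4) + (-0.448477)(-576.8) = 440.48 m.
1° of latitude spans 3600 × 30.90 = 111240 m; at latitude φ, 1° of longitude spans that × cos φ = 91013.2 m, so Δλ = 440.48 / 91013.2 × 3600 = 17.423″.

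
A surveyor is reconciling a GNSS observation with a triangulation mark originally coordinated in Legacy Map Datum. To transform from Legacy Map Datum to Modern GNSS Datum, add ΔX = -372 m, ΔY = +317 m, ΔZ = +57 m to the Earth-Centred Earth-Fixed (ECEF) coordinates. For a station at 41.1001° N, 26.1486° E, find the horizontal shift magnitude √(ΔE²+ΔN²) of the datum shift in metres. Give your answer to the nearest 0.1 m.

The local east axis at (φ, λ) is (−sin λ, cos λ, 0), so ΔE = −sin(26.1486°)·(-372) + cos(26.1486°)·317 = 448.50 m.
The local north axis is (−sin φ cos λ, −sin φ sin λ, cos φ), giving ΔN = 219.516 − 91.837 + 42.953 = 170.63 m.
Horizontal magnitude = √(ΔE² + ΔN²) = √(448.50² + 170.63²) = 479.86 m.

479.9 m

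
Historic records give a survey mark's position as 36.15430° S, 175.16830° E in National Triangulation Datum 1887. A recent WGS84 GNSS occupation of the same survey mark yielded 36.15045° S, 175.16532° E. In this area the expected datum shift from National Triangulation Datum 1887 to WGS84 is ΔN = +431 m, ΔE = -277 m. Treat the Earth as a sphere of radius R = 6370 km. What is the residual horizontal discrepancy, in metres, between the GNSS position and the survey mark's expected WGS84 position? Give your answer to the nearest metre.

10 m

Observed coordinate differences: Δφ = +0.00385°, Δλ = -0.00298°.
Converting to metres (1° lat = 111177 m, cos φ = 0.807431): observed ΔN = 428.0 m, observed ΔE = -267.5 m.
Subtracting the expected shift leaves a residual of 428.0 − (431) = -3.0 m north and -267.5 − (-277) = 9.5 m east.
Residual distance = √((-3.0)² + 9.5²) = 9.9 m.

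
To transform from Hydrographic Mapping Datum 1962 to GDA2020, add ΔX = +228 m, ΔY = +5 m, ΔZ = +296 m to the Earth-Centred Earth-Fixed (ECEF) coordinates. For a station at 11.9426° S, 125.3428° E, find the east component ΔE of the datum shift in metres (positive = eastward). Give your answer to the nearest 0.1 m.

ΔE = -188.9 m

The local east axis at (φ, λ) is (−sin λ, cos λ, 0), so ΔE = −sin(125.3428°)·228 + cos(125.3428°)·5 = -188.87 m.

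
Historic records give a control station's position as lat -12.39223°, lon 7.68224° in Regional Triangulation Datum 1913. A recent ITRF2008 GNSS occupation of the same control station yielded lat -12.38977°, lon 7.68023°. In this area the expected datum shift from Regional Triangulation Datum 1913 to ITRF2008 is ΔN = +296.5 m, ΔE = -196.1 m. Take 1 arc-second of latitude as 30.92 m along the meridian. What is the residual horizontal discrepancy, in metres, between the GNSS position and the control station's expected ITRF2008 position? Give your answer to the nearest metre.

Observed coordinate differences: Δφ = +0.00246°, Δλ = -0.00201°.
Converting to metres (1° lat = 111312 m, cos φ = 0.976701): observed ΔN = 273.8 m, observed ΔE = -218.5 m.
Subtracting the expected shift leaves a residual of 273.8 − (296.5) = -22.7 m north and -218.5 − (-196.1) = -22.4 m east.
Residual distance = √((-22.7)² + (-22.4)²) = 31.9 m.

32 m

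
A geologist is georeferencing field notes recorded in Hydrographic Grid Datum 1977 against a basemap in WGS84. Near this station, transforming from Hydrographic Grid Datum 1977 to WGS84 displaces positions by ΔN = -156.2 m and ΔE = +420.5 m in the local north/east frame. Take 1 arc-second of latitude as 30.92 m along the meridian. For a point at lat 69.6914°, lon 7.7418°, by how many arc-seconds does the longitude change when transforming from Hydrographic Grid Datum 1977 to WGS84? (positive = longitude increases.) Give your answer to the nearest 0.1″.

At latitude 69.6914°, cos φ = 0.347076.
1″ of longitude at this latitude = 30.92 × cos φ = 10.7316 m, so Δλ = 420.5 / 10.7316 = 39.183″.

Δλ = 39.2″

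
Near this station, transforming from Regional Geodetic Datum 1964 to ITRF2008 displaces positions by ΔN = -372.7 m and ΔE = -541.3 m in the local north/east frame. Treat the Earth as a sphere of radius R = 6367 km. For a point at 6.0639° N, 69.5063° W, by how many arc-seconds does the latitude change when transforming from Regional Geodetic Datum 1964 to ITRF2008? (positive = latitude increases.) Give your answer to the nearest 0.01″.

On a sphere of radius R, 1 rad of latitude = R, so Δφ = ΔN / R = -372.7 / 6367000 = -5.8536e-05 rad = -12.074″.

Δφ = -12.07″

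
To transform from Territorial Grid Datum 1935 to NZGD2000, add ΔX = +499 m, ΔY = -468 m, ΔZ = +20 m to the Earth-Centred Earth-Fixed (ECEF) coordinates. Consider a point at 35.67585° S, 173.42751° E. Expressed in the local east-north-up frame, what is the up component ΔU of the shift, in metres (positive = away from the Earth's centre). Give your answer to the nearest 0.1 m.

The local up (radial) axis is (cos φ cos λ, cos φ sin λ, sin φ), giving ΔU = -402.688 − 43.514 − 11.664 = -457.87 m.

ΔU = -457.9 m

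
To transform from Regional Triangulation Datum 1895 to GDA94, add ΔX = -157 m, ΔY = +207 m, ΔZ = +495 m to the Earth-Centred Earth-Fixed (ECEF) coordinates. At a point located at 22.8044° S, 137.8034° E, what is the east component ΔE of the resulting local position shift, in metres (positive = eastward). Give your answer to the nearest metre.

The local east axis at (φ, λ) is (−sin λ, cos λ, 0), so ΔE = −sin(137.8034°)·(-157) + cos(137.8034°)·207 = -47.90 m.

ΔE = -48 m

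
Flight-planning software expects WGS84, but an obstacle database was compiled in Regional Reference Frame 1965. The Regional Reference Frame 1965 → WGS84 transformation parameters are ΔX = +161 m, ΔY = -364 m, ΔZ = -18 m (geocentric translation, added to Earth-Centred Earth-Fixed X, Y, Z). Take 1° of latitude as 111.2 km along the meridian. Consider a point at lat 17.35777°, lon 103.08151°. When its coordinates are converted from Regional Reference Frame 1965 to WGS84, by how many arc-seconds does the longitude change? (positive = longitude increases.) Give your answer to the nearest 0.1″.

Δλ = -2.5″

sin φ = 0.298337, cos φ = 0.954460, sin λ = 0.974049, cos λ = -0.226337.
East component: ΔE = −sin λ·ΔX + cos λ·ΔY = −(0.974049)(161) + (-0.226337)(-364) = -74.44 m.
1° of latitude spans 111200 m; at latitude φ, 1° of longitude spans that × cos φ = 106136.0 m, so Δλ = -74.44 / 106136.0 × 3600 = -2.525″.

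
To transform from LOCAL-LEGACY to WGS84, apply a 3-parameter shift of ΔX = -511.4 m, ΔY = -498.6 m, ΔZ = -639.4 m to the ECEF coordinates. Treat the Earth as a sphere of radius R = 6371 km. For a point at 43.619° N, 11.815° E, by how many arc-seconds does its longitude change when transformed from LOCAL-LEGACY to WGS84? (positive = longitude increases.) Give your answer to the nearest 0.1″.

sin φ = 0.689860, cos φ = 0.723943, sin λ = 0.204752, cos λ = 0.978814.
East component: ΔE = −sin λ·ΔX + cos λ·ΔY = −(0.204752)(-511.4) + (0.978814)(-498.6) = -383.33 m.
1° of latitude spans πR/180 = 111195 m; at latitude φ, 1° of longitude spans that × cos φ = 80498.8 m, so Δλ = -383.33 / 80498.8 × 3600 = -17.143″.

Δλ = -17.1″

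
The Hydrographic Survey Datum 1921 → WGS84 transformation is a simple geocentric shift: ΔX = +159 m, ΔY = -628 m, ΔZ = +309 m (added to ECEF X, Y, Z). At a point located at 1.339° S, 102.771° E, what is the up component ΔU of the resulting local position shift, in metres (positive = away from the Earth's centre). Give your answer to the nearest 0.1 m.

ΔU = -654.7 m

At φ = -1.339°, λ = 102.771°: sin φ = -0.023368, cos φ = 0.999727, sin λ = 0.975261, cos λ = -0.221055.
ΔU = cos φ cos λ·ΔX + cos φ sin λ·ΔY + sin φ·ΔZ = (0.999727)(-0.221055)(159) + (0.999727)(0.975261)(-628) + (-0.023368)(309) = -654.66 m.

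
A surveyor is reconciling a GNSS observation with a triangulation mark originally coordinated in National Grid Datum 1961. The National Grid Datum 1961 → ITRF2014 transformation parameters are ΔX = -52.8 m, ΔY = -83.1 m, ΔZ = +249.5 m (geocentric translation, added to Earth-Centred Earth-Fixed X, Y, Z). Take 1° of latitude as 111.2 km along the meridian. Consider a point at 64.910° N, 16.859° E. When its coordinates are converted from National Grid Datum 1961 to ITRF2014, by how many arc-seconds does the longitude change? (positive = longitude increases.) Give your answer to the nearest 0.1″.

Δλ = -4.9″

sin φ = 0.905643, cos φ = 0.424041, sin λ = 0.290017, cos λ = 0.957021.
East component: ΔE = −sin λ·ΔX + cos λ·ΔY = −(0.290017)(-52.8) + (0.957021)(-83.1) = -64.22 m.
1° of latitude spans 111200 m; at latitude φ, 1° of longitude spans that × cos φ = 47153.4 m, so Δλ = -64.22 / 47153.4 × 3600 = -4.903″.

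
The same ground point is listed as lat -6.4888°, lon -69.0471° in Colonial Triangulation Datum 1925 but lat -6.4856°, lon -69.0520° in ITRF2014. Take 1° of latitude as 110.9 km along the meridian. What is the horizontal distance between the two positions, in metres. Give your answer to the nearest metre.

646 m

Δφ = -6.4856° − -6.4888° = +0.0032°; Δλ = -69.0520° − -69.0471° = -0.0049°.
ΔN = Δφ × 110900 = 354.9 m; ΔE = Δλ × 110900 × cos(-6.4888°) = -0.0049 × 110900 × 0.993594 = -539.9 m.
Distance = √(ΔE² + ΔN²) = √((-539.9)² + 354.9²) = 646.1 m.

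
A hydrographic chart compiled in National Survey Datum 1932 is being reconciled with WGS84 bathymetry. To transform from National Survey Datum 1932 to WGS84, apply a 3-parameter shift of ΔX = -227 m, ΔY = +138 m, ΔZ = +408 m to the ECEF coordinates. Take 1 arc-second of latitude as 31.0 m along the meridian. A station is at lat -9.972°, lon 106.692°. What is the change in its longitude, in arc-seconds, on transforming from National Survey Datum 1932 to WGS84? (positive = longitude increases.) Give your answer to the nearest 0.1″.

Δλ = 5.8″

sin φ = -0.173167, cos φ = 0.984892, sin λ = 0.957863, cos λ = -0.287227.
East component: ΔE = −sin λ·ΔX + cos λ·ΔY = −(0.957863)(-227) + (-0.287227)(138) = 177.80 m.
1° of latitude spans 3600 × 31.00 = 111600 m; at latitude φ, 1° of longitude spans that × cos φ = 109914.0 m, so Δλ = 177.80 / 109914.0 × 3600 = 5.823″.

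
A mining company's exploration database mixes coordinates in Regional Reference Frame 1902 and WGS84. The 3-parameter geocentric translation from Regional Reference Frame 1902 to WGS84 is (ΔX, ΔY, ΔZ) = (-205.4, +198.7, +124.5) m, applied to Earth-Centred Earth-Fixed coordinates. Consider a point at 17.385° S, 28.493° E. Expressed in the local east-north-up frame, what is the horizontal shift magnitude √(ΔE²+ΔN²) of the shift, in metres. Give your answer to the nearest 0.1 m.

At φ = -17.385°, λ = 28.493°: sin φ = -0.298791, cos φ = 0.954319, sin λ = 0.477051, cos λ = 0.878875.
ΔE = −sin λ·ΔX + cos λ·ΔY = −(0.477051)·(-205.4) + (0.878875)·(198.7) = 272.62 m.
ΔN = −sin φ cos λ·ΔX − sin φ sin λ·ΔY + cos φ·ΔZ = −(-0.298791)(0.878875)(-205.4) − (-0.298791)(0.477051)(198.7) + (0.954319)(124.5) = 93.20 m.
Horizontal magnitude = √(ΔE² + ΔN²) = √(272.62² + 93.20²) = 288.11 m.

288.1 m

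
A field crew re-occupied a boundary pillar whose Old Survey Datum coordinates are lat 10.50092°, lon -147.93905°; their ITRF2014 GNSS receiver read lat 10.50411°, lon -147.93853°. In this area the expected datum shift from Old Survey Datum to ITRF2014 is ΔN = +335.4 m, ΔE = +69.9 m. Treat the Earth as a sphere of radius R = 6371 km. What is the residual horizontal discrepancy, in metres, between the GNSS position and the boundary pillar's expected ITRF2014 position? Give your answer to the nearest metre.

Observed coordinate differences: Δφ = +0.00319°, Δλ = +0.00052°.
Converting to metres (1° lat = 111195 m, cos φ = 0.983252): observed ΔN = 354.7 m, observed ΔE = 56.9 m.
Subtracting the expected shift leaves a residual of 354.7 − (335.4) = 19.3 m north and 56.9 − (69.9) = -13.0 m east.
Residual distance = √(19.3² + (-13.0)²) = 23.3 m.

23 m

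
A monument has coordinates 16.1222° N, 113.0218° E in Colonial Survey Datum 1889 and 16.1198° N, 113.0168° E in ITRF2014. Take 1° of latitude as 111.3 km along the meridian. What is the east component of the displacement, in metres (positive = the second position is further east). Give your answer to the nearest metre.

ΔE = -535 m

Δφ = 16.1198° − 16.1222° = -0.0024°; Δλ = 113.0168° − 113.0218° = -0.0050°.
ΔN = Δφ × 111300 = -267.1 m; ΔE = Δλ × 111300 × cos(16.1222°) = -0.0050 × 111300 × 0.960672 = -534.6 m.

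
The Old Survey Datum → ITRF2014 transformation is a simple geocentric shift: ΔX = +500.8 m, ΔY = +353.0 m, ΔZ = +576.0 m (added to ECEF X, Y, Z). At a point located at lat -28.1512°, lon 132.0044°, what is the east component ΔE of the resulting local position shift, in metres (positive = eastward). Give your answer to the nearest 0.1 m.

ΔE = -608.4 m

At φ = -28.1512°, λ = 132.0044°: sin φ = -0.471800, cos φ = 0.881706, sin λ = 0.743093, cos λ = -0.669188.
ΔE = −sin λ·ΔX + cos λ·ΔY = −(0.743093)·(500.8) + (-0.669188)·(353.0) = -608.36 m.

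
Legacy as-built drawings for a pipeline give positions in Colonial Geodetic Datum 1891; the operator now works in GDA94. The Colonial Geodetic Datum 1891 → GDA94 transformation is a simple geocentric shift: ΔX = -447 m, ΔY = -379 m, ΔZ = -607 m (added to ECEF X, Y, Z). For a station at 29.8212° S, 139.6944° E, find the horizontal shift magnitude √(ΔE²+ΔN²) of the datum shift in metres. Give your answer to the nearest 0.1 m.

750.8 m

At φ = -29.8212°, λ = 139.6944°: sin φ = -0.497295, cos φ = 0.867582, sin λ = 0.646864, cos λ = -0.762605.
ΔE = −sin λ·ΔX + cos λ·ΔY = −(0.646864)·(-447) + (-0.762605)·(-379) = 578.18 m.
ΔN = −sin φ cos λ·ΔX − sin φ sin λ·ΔY + cos φ·ΔZ = −(-0.497295)(-0.762605)(-447) − (-0.497295)(0.646864)(-379) + (0.867582)(-607) = -479.02 m.
Horizontal magnitude = √(ΔE² + ΔN²) = √(578.18² + (-479.02)²) = 750.83 m.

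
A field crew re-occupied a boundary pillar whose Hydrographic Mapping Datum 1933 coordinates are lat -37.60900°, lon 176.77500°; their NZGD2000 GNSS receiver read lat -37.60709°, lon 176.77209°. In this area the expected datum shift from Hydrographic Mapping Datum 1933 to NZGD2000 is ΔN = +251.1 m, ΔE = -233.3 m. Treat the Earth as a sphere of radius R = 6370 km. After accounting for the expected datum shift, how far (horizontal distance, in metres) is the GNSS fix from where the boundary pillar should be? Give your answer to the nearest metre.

Observed coordinate differences: Δφ = +0.00191°, Δλ = -0.00291°.
Converting to metres (1° lat = 111177 m, cos φ = 0.792194): observed ΔN = 212.3 m, observed ΔE = -256.3 m.
Subtracting the expected shift leaves a residual of 212.3 − (251.1) = -38.8 m north and -256.3 − (-233.3) = -23.0 m east.
Residual distance = √((-38.8)² + (-23.0)²) = 45.1 m.

45 m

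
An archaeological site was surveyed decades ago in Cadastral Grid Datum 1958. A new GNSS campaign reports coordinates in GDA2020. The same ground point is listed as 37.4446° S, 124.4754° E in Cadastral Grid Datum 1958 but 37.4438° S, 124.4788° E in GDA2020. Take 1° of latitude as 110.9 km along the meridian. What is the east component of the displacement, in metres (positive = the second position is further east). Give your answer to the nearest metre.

ΔE = 299 m

Δφ = -37.4438° − -37.4446° = +0.0008°; Δλ = 124.4788° − 124.4754° = +0.0034°.
ΔN = Δφ × 110900 = 88.7 m; ΔE = Δλ × 110900 × cos(-37.4446°) = +0.0034 × 110900 × 0.793942 = 299.4 m.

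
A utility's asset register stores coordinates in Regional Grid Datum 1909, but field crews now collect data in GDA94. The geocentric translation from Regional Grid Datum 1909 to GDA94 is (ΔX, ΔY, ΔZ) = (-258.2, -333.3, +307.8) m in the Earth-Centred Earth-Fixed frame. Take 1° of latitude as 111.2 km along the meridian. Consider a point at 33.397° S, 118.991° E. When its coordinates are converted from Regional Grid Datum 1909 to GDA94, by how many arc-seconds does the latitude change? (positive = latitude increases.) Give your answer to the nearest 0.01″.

Δφ = 5.35″

sin φ = -0.550437, cos φ = 0.834877, sin λ = 0.874696, cos λ = -0.484672.
North component: ΔN = −sin φ cos λ·ΔX − sin φ sin λ·ΔY + cos φ·ΔZ = −(-0.550437)(-0.484672)(-258.2) − (-0.550437)(0.874696)(-333.3) + (0.834877)(307.8) = 165.39 m.
1° of latitude spans 111200 m, so Δφ = 165.39 / 111200 × 3600 = 5.354″.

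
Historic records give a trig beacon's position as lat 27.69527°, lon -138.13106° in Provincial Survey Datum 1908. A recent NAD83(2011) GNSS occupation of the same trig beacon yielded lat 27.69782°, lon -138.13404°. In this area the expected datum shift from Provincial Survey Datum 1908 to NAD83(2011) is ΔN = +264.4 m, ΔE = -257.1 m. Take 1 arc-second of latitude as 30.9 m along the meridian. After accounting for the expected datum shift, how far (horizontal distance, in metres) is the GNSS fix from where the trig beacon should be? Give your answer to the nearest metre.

Observed coordinate differences: Δφ = +0.00255°, Δλ = -0.00298°.
Converting to metres (1° lat = 111240 m, cos φ = 0.885432): observed ΔN = 283.7 m, observed ΔE = -293.5 m.
Subtracting the expected shift leaves a residual of 283.7 − (264.4) = 19.3 m north and -293.5 − (-257.1) = -36.4 m east.
Residual distance = √(19.3² + (-36.4)²) = 41.2 m.

41 m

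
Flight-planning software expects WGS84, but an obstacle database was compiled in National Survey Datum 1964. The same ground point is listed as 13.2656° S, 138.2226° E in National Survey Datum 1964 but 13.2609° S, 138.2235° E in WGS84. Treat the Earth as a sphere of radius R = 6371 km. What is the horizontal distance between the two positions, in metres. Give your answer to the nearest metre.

532 m

Δφ = -13.2609° − -13.2656° = +0.0047°; Δλ = 138.2235° − 138.2226° = +0.0009°.
1° along a meridian = πR/180 = 111195 m.
ΔN = Δφ × 111195 = 522.6 m; ΔE = Δλ × 111195 × cos(-13.2656°) = +0.0009 × 111195 × 0.973317 = 97.4 m.
Distance = √(ΔE² + ΔN²) = √(97.4² + 522.6²) = 531.6 m.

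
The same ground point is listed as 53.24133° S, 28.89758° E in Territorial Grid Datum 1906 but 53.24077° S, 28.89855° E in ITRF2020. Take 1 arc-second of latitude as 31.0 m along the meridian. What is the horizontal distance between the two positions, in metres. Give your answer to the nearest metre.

90 m

Δφ = -53.24077° − -53.24133° = +0.00056°; Δλ = 28.89855° − 28.89758° = +0.00097°.
1° of latitude = 3600 × 31.00 = 111600 m.
ΔN = Δφ × 111600 = 62.5 m; ΔE = Δλ × 111600 × cos(-53.24133°) = +0.00097 × 111600 × 0.598446 = 64.8 m.
Distance = √(ΔE² + ΔN²) = √(64.8² + 62.5²) = 90.0 m.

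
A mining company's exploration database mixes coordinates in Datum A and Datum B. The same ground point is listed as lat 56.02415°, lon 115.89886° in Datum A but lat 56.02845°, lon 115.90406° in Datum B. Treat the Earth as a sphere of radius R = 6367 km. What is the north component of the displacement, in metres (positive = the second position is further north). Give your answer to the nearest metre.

ΔN = 478 m

Δφ = 56.02845° − 56.02415° = +0.00430°; Δλ = 115.90406° − 115.89886° = +0.00520°.
1° along a meridian = πR/180 = 111125 m.
ΔN = Δφ × 111125 = 477.8 m; ΔE = Δλ × 111125 × cos(56.02415°) = +0.00520 × 111125 × 0.558843 = 322.9 m.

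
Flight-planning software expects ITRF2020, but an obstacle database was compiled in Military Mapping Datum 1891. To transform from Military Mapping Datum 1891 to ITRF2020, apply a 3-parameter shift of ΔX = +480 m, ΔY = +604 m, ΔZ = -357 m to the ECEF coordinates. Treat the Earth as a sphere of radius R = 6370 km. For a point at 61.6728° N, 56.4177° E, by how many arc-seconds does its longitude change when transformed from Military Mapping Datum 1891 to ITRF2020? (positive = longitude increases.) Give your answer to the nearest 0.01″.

Δλ = -4.49″

sin φ = 0.880252, cos φ = 0.474506, sin λ = 0.833092, cos λ = 0.553134.
East component: ΔE = −sin λ·ΔX + cos λ·ΔY = −(0.833092)(480) + (0.553134)(604) = -65.79 m.
1° of latitude spans πR/180 = 111177 m; at latitude φ, 1° of longitude spans that × cos φ = 52754.4 m, so Δλ = -65.79 / 52754.4 × 3600 = -4.490″.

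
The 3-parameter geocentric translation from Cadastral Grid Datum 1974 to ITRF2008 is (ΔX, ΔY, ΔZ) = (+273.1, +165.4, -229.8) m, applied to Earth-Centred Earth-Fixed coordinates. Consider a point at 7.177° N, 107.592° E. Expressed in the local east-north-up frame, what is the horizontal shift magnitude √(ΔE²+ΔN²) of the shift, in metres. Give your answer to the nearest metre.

391 m

The local east axis at (φ, λ) is (−sin λ, cos λ, 0), so ΔE = −sin(107.592°)·273.1 + cos(107.592°)·165.4 = -310.32 m.
The local north axis is (−sin φ cos λ, −sin φ sin λ, cos φ), giving ΔN = 10.312 − 19.698 − 228.000 = -237.39 m.
Horizontal magnitude = √(ΔE² + ΔN²) = √((-310.32)² + (-237.39)²) = 390.70 m.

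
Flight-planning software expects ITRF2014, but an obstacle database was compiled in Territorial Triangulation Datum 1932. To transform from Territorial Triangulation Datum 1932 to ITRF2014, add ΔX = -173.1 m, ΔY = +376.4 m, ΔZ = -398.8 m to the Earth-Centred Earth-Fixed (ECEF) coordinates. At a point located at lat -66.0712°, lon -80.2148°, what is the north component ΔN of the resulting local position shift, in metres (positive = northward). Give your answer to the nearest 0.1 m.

The local north axis is (−sin φ cos λ, −sin φ sin λ, cos φ), giving ΔN = -26.891 − 339.043 − 161.754 = -527.69 m.

ΔN = -527.7 m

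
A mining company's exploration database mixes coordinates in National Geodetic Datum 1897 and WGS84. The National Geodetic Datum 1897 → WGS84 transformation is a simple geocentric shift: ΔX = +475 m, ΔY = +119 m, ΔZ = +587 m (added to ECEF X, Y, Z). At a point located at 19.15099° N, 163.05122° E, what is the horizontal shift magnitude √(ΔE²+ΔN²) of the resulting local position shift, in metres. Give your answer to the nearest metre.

737 m

At φ = 19.15099°, λ = 163.05122°: sin φ = 0.328059, cos φ = 0.944657, sin λ = 0.291517, cos λ = -0.956566.
ΔE = −sin λ·ΔX + cos λ·ΔY = −(0.291517)·(475) + (-0.956566)·(119) = -252.30 m.
ΔN = −sin φ cos λ·ΔX − sin φ sin λ·ΔY + cos φ·ΔZ = −(0.328059)(-0.956566)(475) − (0.328059)(0.291517)(119) + (0.944657)(587) = 692.19 m.
Horizontal magnitude = √(ΔE² + ΔN²) = √((-252.30)² + 692.19²) = 736.74 m.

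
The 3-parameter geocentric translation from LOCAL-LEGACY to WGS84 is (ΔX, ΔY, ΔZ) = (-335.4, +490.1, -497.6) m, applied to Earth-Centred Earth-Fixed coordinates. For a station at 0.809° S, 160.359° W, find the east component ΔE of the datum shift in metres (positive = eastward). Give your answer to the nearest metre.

ΔE = -574 m

At φ = -0.809°, λ = -160.359°: sin φ = -0.014119, cos φ = 0.999900, sin λ = -0.336126, cos λ = -0.941817.
ΔE = −sin λ·ΔX + cos λ·ΔY = −(-0.336126)·(-335.4) + (-0.941817)·(490.1) = -574.32 m.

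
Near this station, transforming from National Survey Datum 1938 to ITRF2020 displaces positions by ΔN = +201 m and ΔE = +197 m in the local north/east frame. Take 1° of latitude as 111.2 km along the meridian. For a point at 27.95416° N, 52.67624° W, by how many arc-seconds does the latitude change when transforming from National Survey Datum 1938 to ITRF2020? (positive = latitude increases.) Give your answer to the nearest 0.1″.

1° of latitude = 111.2 km, so Δφ = 201.0 / 111200 = 0.0018076° = 6.507″.

Δφ = 6.5″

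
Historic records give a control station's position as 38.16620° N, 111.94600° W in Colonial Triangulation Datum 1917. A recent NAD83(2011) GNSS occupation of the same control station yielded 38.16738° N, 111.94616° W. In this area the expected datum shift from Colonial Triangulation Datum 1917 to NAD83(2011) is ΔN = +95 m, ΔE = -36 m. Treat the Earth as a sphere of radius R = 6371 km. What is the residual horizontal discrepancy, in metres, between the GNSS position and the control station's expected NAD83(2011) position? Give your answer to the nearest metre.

42 m

Observed coordinate differences: Δφ = +0.00118°, Δλ = -0.00016°.
Converting to metres (1° lat = 111195 m, cos φ = 0.786222): observed ΔN = 131.2 m, observed ΔE = -14.0 m.
Subtracting the expected shift leaves a residual of 131.2 − (95) = 36.2 m north and -14.0 − (-36) = 22.0 m east.
Residual distance = √(36.2² + 22.0²) = 42.4 m.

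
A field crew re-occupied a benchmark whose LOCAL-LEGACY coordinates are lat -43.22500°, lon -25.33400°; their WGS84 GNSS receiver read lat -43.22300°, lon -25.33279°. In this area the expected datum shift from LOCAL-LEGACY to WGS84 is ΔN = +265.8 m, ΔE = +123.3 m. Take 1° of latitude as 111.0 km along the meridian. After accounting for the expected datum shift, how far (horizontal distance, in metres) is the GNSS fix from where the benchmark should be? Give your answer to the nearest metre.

51 m

Observed coordinate differences: Δφ = +0.00200°, Δλ = +0.00121°.
Converting to metres (1° lat = 111000 m, cos φ = 0.728670): observed ΔN = 222.0 m, observed ΔE = 97.9 m.
Subtracting the expected shift leaves a residual of 222.0 − (265.8) = -43.8 m north and 97.9 − (123.3) = -25.4 m east.
Residual distance = √((-43.8)² + (-25.4)²) = 50.6 m.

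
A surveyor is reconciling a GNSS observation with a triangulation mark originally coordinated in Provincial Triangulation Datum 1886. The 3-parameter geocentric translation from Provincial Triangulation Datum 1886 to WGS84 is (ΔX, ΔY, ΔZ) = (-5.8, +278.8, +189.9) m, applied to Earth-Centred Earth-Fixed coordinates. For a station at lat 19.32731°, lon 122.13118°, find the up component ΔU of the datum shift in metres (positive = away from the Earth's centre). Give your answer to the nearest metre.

The local up (radial) axis is (cos φ cos λ, cos φ sin λ, sin φ), giving ΔU = 2.911 + 222.791 + 62.850 = 288.55 m.

ΔU = 289 m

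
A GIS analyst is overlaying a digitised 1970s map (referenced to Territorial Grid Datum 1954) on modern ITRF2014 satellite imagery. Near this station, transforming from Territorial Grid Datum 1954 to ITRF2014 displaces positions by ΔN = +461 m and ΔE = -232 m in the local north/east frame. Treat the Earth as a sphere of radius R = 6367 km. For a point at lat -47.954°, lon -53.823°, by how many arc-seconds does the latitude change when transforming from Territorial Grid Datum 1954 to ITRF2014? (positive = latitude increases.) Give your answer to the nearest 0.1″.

On a sphere of radius R, 1 rad of latitude = R, so Δφ = ΔN / R = 461.0 / 6367000 = 7.2405e-05 rad = 14.935″.

Δφ = 14.9″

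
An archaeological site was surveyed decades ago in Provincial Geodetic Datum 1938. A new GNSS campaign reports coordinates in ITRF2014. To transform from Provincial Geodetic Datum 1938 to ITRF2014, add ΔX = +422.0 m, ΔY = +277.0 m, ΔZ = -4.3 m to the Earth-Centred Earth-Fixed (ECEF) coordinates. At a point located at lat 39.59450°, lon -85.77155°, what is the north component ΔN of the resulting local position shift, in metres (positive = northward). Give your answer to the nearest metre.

ΔN = 153 m

At φ = 39.59450°, λ = -85.77155°: sin φ = 0.637350, cos φ = 0.770574, sin λ = -0.997278, cos λ = 0.073733.
ΔN = −sin φ cos λ·ΔX − sin φ sin λ·ΔY + cos φ·ΔZ = −(0.637350)(0.073733)(422.0) − (0.637350)(-0.997278)(277.0) + (0.770574)(-4.3) = 152.92 m.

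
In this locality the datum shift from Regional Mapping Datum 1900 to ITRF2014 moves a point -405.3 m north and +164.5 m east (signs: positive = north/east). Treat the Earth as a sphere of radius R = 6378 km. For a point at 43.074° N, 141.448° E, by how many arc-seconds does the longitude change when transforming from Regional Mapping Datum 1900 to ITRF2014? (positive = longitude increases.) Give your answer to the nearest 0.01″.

Δλ = 7.28″

At latitude 43.074°, cos φ = 0.730472.
One radian of longitude at latitude φ spans R cos φ, so Δλ = ΔE / (R cos φ) = 164.5 / (6378000 × 0.730472) = 3.5308e-05 rad = 7.283″.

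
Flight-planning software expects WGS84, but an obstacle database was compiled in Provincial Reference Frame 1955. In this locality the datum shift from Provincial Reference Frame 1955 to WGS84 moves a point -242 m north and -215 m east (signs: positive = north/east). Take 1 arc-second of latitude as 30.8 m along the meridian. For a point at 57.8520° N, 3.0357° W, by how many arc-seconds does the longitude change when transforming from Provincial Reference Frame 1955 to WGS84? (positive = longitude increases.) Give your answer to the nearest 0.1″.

At latitude 57.8520°, cos φ = 0.532108.
1″ of longitude at this latitude = 30.80 × cos φ = 16.3889 m, so Δλ = -215.0 / 16.3889 = -13.119″.

Δλ = -13.1″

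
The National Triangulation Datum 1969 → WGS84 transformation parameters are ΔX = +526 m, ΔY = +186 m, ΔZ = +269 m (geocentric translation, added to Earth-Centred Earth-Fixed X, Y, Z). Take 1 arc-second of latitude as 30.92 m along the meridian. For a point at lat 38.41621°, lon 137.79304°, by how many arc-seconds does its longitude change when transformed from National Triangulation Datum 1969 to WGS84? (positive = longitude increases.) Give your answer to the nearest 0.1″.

sin φ = 0.621369, cos φ = 0.783518, sin λ = 0.671811, cos λ = -0.740723.
East component: ΔE = −sin λ·ΔX + cos λ·ΔY = −(0.671811)(526) + (-0.740723)(186) = -491.15 m.
1° of latitude spans 3600 × 30.92 = 111312 m; at latitude φ, 1° of longitude spans that × cos φ = 87214.9 m, so Δλ = -491.15 / 87214.9 × 3600 = -20.273″.

Δλ = -20.3″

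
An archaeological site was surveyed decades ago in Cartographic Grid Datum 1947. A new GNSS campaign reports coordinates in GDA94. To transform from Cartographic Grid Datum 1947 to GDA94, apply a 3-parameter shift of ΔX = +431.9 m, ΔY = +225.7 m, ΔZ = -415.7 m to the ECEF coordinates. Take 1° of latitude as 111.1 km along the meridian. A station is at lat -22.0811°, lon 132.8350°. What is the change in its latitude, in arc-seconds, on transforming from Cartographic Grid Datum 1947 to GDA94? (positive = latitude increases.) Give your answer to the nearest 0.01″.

Δφ = -14.04″

sin φ = -0.375919, cos φ = 0.926653, sin λ = 0.733315, cos λ = -0.679889.
North component: ΔN = −sin φ cos λ·ΔX − sin φ sin λ·ΔY + cos φ·ΔZ = −(-0.375919)(-0.679889)(431.9) − (-0.375919)(0.733315)(225.7) + (0.926653)(-415.7) = -433.38 m.
1° of latitude spans 111100 m, so Δφ = -433.38 / 111100 × 3600 = -14.043″.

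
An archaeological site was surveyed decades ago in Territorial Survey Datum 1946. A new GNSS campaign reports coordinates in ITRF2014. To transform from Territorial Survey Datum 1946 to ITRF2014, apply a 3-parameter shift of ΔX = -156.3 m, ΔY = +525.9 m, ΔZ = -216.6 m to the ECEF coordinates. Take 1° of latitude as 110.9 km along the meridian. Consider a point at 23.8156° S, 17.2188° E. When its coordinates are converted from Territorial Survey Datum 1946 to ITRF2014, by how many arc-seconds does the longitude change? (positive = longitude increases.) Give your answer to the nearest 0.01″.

sin φ = -0.403794, cos φ = 0.914850, sin λ = 0.296021, cos λ = 0.955181.
East component: ΔE = −sin λ·ΔX + cos λ·ΔY = −(0.296021)(-156.3) + (0.955181)(525.9) = 548.60 m.
1° of latitude spans 110900 m; at latitude φ, 1° of longitude spans that × cos φ = 101456.8 m, so Δλ = 548.60 / 101456.8 × 3600 = 19.466″.

Δλ = 19.47″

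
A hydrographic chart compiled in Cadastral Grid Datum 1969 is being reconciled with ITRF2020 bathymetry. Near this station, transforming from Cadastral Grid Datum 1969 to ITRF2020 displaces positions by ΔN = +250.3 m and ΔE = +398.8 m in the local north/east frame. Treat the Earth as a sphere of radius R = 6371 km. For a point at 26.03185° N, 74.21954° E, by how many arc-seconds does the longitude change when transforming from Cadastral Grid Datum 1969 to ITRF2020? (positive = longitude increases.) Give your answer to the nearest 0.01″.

Δλ = 14.37″

At latitude 26.03185°, cos φ = 0.898550.
One radian of longitude at latitude φ spans R cos φ, so Δλ = ΔE / (R cos φ) = 398.8 / (6371000 × 0.898550) = 6.9663e-05 rad = 14.369″.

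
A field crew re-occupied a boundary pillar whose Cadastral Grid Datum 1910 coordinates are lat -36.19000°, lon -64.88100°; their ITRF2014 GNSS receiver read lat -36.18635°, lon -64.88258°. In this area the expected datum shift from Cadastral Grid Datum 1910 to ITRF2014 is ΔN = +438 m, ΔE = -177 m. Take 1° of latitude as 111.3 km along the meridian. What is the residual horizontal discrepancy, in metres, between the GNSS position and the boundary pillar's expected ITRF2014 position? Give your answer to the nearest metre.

47 m

Observed coordinate differences: Δφ = +0.00365°, Δλ = -0.00158°.
Converting to metres (1° lat = 111300 m, cos φ = 0.807063): observed ΔN = 406.2 m, observed ΔE = -141.9 m.
Subtracting the expected shift leaves a residual of 406.2 − (438) = -31.8 m north and -141.9 − (-177) = 35.1 m east.
Residual distance = √((-31.8)² + 35.1²) = 47.3 m.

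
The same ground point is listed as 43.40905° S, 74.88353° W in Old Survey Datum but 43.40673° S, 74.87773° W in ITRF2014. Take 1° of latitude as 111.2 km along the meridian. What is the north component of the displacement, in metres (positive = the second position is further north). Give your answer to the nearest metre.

ΔN = 258 m

Δφ = -43.40673° − -43.40905° = +0.00232°; Δλ = -74.87773° − -74.88353° = +0.00580°.
ΔN = Δφ × 111200 = 258.0 m; ΔE = Δλ × 111200 × cos(-43.40905°) = +0.00580 × 111200 × 0.726466 = 468.5 m.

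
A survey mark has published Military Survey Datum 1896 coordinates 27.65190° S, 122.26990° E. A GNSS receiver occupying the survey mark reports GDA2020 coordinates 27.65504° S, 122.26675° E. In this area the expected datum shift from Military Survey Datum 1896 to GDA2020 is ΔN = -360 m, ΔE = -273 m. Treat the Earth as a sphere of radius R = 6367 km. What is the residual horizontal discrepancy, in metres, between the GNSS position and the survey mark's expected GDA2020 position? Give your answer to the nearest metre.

39 m

Observed coordinate differences: Δφ = -0.00314°, Δλ = -0.00315°.
Converting to metres (1° lat = 111125 m, cos φ = 0.885784): observed ΔN = -348.9 m, observed ΔE = -310.1 m.
Subtracting the expected shift leaves a residual of -348.9 − (-360) = 11.1 m north and -310.1 − (-273) = -37.1 m east.
Residual distance = √(11.1² + (-37.1)²) = 38.7 m.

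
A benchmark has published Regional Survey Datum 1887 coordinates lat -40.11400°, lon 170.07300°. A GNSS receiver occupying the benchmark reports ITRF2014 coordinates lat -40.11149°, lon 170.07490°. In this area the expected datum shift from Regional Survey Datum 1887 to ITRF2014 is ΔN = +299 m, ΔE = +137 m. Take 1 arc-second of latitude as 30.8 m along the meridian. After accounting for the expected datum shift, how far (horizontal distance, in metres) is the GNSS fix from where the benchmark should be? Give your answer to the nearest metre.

Observed coordinate differences: Δφ = +0.00251°, Δλ = +0.00190°.
Converting to metres (1° lat = 110880 m, cos φ = 0.764764): observed ΔN = 278.3 m, observed ΔE = 161.1 m.
Subtracting the expected shift leaves a residual of 278.3 − (299) = -20.7 m north and 161.1 − (137) = 24.1 m east.
Residual distance = √((-20.7)² + 24.1²) = 31.8 m.

32 m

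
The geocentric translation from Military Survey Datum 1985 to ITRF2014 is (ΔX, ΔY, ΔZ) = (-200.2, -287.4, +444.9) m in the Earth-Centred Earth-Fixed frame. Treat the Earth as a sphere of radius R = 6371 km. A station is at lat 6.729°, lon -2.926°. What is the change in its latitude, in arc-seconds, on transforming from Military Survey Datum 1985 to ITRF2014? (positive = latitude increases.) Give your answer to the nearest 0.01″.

Δφ = 15.01″

sin φ = 0.117173, cos φ = 0.993111, sin λ = -0.051046, cos λ = 0.998696.
North component: ΔN = −sin φ cos λ·ΔX − sin φ sin λ·ΔY + cos φ·ΔZ = −(0.117173)(0.998696)(-200.2) − (0.117173)(-0.051046)(-287.4) + (0.993111)(444.9) = 463.54 m.
1° of latitude spans πR/180 = 111195 m, so Δφ = 463.54 / 111195 × 3600 = 15.007″.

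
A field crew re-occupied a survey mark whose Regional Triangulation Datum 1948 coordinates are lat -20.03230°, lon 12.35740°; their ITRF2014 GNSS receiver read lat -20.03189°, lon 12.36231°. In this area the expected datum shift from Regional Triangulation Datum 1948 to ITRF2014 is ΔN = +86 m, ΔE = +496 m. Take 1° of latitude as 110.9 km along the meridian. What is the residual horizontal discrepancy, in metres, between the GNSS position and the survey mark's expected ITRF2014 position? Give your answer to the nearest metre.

Observed coordinate differences: Δφ = +0.00041°, Δλ = +0.00491°.
Converting to metres (1° lat = 110900 m, cos φ = 0.939500): observed ΔN = 45.5 m, observed ΔE = 511.6 m.
Subtracting the expected shift leaves a residual of 45.5 − (86) = -40.5 m north and 511.6 − (496) = 15.6 m east.
Residual distance = √((-40.5)² + 15.6²) = 43.4 m.

43 m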